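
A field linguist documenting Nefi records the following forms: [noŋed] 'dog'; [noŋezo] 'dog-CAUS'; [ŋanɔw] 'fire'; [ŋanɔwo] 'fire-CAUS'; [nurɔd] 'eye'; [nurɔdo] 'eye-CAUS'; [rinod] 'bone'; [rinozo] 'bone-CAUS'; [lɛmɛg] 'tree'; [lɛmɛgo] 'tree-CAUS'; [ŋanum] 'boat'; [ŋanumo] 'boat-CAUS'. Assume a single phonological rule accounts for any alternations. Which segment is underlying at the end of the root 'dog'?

/z/

The stem for 'dog' ends in [d] in [noŋed] but [z] in [noŋezo].
Compare 'eye', with invariant [d] in [nurɔd] and [nurɔdo]: an analysis with underlying /d/ and a rule producing [z] before the CAUS suffix would wrongly predict alternation here too.
So /z/ is underlying, and a rule of word-final hardening — voiced fricatives become stops word-finally — gives [d].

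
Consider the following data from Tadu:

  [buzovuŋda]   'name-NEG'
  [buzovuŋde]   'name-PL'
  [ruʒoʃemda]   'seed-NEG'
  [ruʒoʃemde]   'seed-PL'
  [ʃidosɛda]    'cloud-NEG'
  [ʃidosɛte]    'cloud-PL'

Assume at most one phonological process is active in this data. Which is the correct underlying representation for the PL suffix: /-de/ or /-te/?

/-te/

The PL suffix surfaces as [-de] and [-te], depending on the final segment of the stem.
The NEG suffix, which begins with [d], is invariant after every stem; so [d] is not altered by any rule here.
The PL suffix is therefore /-te/ underlyingly, with post-nasal voicing: voiceless stops become voiced after a nasal.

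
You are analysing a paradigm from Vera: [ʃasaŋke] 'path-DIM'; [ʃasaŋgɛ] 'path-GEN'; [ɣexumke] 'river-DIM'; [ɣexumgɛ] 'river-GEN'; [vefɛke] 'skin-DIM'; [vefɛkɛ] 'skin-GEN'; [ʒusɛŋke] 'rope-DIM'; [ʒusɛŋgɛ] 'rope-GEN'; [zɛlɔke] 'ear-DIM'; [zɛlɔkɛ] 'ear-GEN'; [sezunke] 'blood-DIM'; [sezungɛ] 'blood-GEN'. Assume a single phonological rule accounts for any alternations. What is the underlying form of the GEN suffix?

/-gɛ/

The GEN morpheme has two allomorphs, [-gɛ] and [-kɛ].
The DIM suffix, which begins with [k], is invariant after every stem; so [k] is not altered by any rule here.
So the underlying form is /-gɛ/, and voiced stops become voiceless after a vowel.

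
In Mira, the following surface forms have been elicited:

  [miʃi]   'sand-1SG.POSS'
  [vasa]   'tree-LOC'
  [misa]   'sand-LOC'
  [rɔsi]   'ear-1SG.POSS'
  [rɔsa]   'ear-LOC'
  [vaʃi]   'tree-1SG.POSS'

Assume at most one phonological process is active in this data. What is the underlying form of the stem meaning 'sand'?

'sand' shows [ʃ] ~ [s] at the end of the stem ([miʃi] vs [misa]).
But 'ear' keeps [s] in both environments ([rɔsi], [rɔsa]), so there is no rule changing /s/ to [ʃ] before the 1SG.POSS suffix.
Therefore /ʃ/ is basic and [s] is derived by depalatalization (palato-alveolar /ʃ/ becomes [s] when no front vowel follows).
Hence 'sand' is /miʃ/ underlyingly.

/miʃ/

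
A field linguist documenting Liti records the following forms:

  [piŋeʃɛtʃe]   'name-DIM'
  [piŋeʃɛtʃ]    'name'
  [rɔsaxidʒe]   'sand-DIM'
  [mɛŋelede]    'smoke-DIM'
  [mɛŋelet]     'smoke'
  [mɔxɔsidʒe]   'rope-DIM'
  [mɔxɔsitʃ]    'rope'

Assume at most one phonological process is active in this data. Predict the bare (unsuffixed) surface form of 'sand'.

[rɔsaxitʃ]

The stem for 'rope' ends in [dʒ] in [mɔxɔsidʒe] but [tʃ] in [mɔxɔsitʃ].
The stem 'name' ([piŋeʃɛtʃe], [piŋeʃɛtʃ]) shows [tʃ] unchanged in both environments, so [tʃ] cannot be basic with [dʒ] derived before the DIM suffix.
The underlying segment must be /dʒ/; voiced obstruents become voiceless word-finally, yielding [tʃ] there.
From [rɔsaxidʒe] the stem 'sand' is /rɔsaxidʒ/; word-finally this yields [rɔsaxitʃ].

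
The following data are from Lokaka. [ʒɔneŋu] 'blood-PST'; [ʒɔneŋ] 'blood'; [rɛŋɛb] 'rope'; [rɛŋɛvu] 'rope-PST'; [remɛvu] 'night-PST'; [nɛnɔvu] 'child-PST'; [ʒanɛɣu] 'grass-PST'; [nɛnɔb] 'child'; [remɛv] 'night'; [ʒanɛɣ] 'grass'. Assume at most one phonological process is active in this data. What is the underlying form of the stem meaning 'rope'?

The root 'rope' surfaces as [rɛŋɛvu] and [rɛŋɛb], with a stem-final [v] ~ [b] alternation.
But 'night' keeps [v] in both environments ([remɛvu], [remɛv]), so there is no rule changing /v/ to [b] in isolation.
The underlying segment must be /b/; voiced stops become fricatives between vowels, yielding [v] there.
The underlying form of 'rope' is therefore /rɛŋɛb/.

/rɛŋɛb/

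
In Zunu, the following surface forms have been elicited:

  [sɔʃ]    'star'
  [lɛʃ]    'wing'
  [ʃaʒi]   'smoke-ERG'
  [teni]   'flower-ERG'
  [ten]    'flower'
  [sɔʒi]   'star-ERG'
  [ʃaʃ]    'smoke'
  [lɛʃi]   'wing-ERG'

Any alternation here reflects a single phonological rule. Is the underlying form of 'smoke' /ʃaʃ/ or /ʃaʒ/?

The stem for 'smoke' ends in [ʃ] in [ʃaʃ] but [ʒ] in [ʃaʒi].
If /ʃ/ were underlying and a rule turned it into [ʒ] before the ERG suffix, 'wing' would also alternate; but it has [ʃ] in both [lɛʃ] and [lɛʃi].
So /ʒ/ is underlying, and a rule of word-final obstruent devoicing — voiced obstruents become voiceless word-finally — gives [ʃ].

/ʃaʒ/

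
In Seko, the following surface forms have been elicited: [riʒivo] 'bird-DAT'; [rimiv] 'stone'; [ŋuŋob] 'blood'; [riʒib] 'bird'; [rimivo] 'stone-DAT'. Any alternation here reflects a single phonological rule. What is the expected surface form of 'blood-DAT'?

[ŋuŋovo]

The root 'bird' surfaces as [riʒib] and [riʒivo], with a stem-final [b] ~ [v] alternation.
The stem 'stone' ([rimiv], [rimivo]) shows [v] unchanged in both environments, so [v] cannot be basic with [b] derived in isolation.
So /b/ is underlying, and a rule of intervocalic spirantization — voiced stops become fricatives between vowels — gives [v].
From [ŋuŋob] the stem 'blood' is /ŋuŋob/; between vowels this yields [ŋuŋovo].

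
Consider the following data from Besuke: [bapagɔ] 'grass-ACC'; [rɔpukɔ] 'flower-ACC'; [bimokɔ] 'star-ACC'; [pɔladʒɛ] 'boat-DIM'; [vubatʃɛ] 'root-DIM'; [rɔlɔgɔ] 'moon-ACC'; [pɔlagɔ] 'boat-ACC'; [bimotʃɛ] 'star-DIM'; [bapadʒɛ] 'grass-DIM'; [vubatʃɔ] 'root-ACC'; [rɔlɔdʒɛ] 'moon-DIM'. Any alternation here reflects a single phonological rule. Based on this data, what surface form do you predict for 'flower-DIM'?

The stem for 'star' ends in [k] in [bimokɔ] but [tʃ] in [bimotʃɛ].
Compare 'root', with invariant [tʃ] in [vubatʃɔ] and [vubatʃɛ]: an analysis with underlying /tʃ/ and a rule producing [k] before the ACC suffix would wrongly predict alternation here too.
So /k/ is underlying, and a rule of palatalization before a front vowel — /k/ and /g/ become palato-alveolar [tʃ] and [dʒ] before a front vowel — gives [tʃ].
The one attested form of 'flower', [rɔpukɔ], shows underlying /rɔpuk/. Applying the same rule before a front vowel gives [rɔputʃɛ].

[rɔputʃɛ]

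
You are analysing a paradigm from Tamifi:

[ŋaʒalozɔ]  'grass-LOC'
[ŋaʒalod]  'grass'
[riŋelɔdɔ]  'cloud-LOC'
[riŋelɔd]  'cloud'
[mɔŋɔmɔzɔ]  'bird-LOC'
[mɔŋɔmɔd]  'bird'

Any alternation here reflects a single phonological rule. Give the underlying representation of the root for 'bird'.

In [mɔŋɔmɔzɔ] and [mɔŋɔmɔd] the final segment of 'bird' alternates: [z] ~ [d].
Compare 'cloud', with invariant [d] in [riŋelɔdɔ] and [riŋelɔd]: an analysis with underlying /d/ and a rule producing [z] before the LOC suffix would wrongly predict alternation here too.
The alternation reflects word-final hardening: voiced fricatives become stops word-finally. /z/ is underlying.

/mɔŋɔmɔz/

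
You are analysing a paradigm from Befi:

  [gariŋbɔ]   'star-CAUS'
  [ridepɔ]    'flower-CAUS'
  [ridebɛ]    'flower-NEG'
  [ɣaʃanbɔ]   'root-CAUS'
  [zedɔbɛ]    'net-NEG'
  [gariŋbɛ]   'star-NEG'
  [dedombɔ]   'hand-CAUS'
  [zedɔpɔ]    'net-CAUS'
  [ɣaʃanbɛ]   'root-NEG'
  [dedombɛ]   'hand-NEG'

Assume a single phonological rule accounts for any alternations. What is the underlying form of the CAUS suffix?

The CAUS suffix surfaces as [-bɔ] and [-pɔ], depending on the final segment of the stem.
By contrast the NEG suffix keeps its initial [b] throughout — that segment must be underlying.
So the underlying form is /-pɔ/, and voiceless stops become voiced after a nasal.

/-pɔ/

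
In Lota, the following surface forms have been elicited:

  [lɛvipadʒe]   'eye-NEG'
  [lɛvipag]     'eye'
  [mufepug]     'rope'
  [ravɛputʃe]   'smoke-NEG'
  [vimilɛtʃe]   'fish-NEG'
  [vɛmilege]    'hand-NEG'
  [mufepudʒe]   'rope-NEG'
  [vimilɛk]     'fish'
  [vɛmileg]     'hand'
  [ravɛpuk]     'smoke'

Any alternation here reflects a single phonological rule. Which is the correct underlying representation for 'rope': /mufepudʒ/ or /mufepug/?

/mufepudʒ/

The root 'rope' surfaces as [mufepudʒe] and [mufepug], with a stem-final [dʒ] ~ [g] alternation.
If /g/ were underlying and a rule turned it into [dʒ] before the NEG suffix, 'hand' would also alternate; but it has [g] in both [vɛmilege] and [vɛmileg].
The underlying segment must be /dʒ/; palato-alveolar /tʃ/ and /dʒ/ become [k] and [g] when no front vowel follows, yielding [g] there.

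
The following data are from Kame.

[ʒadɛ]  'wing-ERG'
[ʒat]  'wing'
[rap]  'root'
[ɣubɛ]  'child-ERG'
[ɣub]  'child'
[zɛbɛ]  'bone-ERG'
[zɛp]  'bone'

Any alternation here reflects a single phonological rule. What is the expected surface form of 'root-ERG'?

[rabɛ]

'bone' shows [b] ~ [p] at the end of the stem ([zɛbɛ] vs [zɛp]).
If /b/ were underlying and a rule turned it into [p] in isolation, 'child' would also alternate; but it has [b] in both [ɣubɛ] and [ɣub].
The alternation reflects intervocalic voicing: voiceless stops become voiced between vowels. /p/ is underlying.
From [rap] the stem 'root' is /rap/; between vowels this yields [rabɛ].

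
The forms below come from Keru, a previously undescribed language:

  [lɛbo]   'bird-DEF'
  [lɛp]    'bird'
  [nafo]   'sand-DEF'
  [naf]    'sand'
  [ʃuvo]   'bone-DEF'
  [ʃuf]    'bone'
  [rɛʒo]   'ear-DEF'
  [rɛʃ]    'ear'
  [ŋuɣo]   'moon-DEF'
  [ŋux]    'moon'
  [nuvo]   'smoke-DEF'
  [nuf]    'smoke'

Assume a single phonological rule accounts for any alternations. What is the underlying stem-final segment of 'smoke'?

The stem for 'smoke' ends in [v] in [nuvo] but [f] in [nuf].
But 'sand' keeps [f] in both environments ([nafo], [naf]), so there is no rule changing /f/ to [v] before the DEF suffix.
The underlying segment must be /v/; voiced obstruents become voiceless word-finally, yielding [f] there.

/v/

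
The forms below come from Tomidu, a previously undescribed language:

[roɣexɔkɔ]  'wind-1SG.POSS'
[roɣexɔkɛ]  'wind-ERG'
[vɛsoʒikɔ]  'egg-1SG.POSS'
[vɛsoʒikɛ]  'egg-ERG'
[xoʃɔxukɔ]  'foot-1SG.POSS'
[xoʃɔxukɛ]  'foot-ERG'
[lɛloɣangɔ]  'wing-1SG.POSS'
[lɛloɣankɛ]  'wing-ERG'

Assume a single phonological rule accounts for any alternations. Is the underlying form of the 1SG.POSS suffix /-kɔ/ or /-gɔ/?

/-gɔ/

The 1SG.POSS morpheme has two allomorphs, [-gɔ] and [-kɔ].
The ERG suffix, which begins with [k], is invariant after every stem; so [k] is not altered by any rule here.
So the underlying form is /-gɔ/, and voiced stops become voiceless after a vowel.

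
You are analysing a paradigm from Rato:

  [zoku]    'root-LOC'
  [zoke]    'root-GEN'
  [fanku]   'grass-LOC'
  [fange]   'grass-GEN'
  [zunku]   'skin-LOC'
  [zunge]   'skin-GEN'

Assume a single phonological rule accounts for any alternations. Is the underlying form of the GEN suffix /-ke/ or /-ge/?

The GEN morpheme has two allomorphs, [-ge] and [-ke].
By contrast the LOC suffix keeps its initial [k] throughout — that segment must be underlying.
So the underlying form is /-ge/, and voiced stops become voiceless after a vowel.

/-ge/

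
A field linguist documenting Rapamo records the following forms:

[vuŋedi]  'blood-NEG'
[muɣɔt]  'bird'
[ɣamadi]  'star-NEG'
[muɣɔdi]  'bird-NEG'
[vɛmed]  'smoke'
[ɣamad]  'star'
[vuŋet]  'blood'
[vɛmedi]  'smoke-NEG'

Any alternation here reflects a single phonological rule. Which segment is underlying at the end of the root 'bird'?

'bird' shows [d] ~ [t] at the end of the stem ([muɣɔdi] vs [muɣɔt]).
Compare 'smoke', with invariant [d] in [vɛmedi] and [vɛmed]: an analysis with underlying /d/ and a rule producing [t] in isolation would wrongly predict alternation here too.
Therefore /t/ is basic and [d] is derived by intervocalic voicing (voiceless stops become voiced between vowels).

/t/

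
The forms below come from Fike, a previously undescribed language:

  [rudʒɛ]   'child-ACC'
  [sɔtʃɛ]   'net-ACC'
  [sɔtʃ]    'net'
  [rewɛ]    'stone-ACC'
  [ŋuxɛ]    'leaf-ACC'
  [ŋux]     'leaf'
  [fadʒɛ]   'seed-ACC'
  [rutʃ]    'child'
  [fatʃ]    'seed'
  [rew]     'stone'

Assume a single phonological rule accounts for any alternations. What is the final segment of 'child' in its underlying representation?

The root 'child' surfaces as [rutʃ] and [rudʒɛ], with a stem-final [tʃ] ~ [dʒ] alternation.
The stem 'net' ([sɔtʃ], [sɔtʃɛ]) shows [tʃ] unchanged in both environments, so [tʃ] cannot be basic with [dʒ] derived before the ACC suffix.
Therefore /dʒ/ is basic and [tʃ] is derived by word-final obstruent devoicing (voiced obstruents become voiceless word-finally).

/dʒ/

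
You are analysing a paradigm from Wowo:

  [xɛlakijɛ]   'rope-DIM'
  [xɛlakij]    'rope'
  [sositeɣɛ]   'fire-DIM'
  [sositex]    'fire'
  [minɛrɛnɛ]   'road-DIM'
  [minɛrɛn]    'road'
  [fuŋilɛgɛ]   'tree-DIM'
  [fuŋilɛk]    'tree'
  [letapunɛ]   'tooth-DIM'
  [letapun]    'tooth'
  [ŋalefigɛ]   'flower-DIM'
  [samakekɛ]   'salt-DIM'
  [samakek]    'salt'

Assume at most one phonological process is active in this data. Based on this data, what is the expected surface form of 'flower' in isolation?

[ŋalefik]

The stem for 'tree' ends in [g] in [fuŋilɛgɛ] but [k] in [fuŋilɛk].
If /k/ were underlying and a rule turned it into [g] before the DIM suffix, 'salt' would also alternate; but it has [k] in both [samakekɛ] and [samakek].
Therefore /g/ is basic and [k] is derived by word-final obstruent devoicing (voiced obstruents become voiceless word-finally).
From [ŋalefigɛ] the stem 'flower' is /ŋalefig/; word-finally this yields [ŋalefik].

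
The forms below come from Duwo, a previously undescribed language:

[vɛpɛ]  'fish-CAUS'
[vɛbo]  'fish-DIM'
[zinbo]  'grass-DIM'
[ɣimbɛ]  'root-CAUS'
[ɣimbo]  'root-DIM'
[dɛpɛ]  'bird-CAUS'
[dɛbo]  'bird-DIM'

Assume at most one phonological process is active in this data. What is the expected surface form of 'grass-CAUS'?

The CAUS morpheme has two allomorphs, [-bɛ] and [-pɛ].
By contrast the DIM suffix keeps its initial [b] throughout — that segment must be underlying.
The CAUS suffix is therefore /-pɛ/ underlyingly, with post-nasal voicing: voiceless stops become voiced after a nasal.
After 'grass', which ends in a nasal, the suffix surfaces as [-bɛ], giving [zinbɛ].

[zinbɛ]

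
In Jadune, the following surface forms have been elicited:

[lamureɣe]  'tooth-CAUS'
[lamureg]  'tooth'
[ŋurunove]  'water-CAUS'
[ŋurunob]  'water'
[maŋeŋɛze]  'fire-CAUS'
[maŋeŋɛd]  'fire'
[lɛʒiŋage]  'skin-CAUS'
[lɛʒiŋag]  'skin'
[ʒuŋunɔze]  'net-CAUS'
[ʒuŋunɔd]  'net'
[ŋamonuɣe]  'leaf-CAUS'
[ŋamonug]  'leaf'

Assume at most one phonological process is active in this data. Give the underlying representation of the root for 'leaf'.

/ŋamonuɣ/

The root 'leaf' surfaces as [ŋamonuɣe] and [ŋamonug], with a stem-final [ɣ] ~ [g] alternation.
But 'skin' keeps [g] in both environments ([lɛʒiŋage], [lɛʒiŋag]), so there is no rule changing /g/ to [ɣ] before the CAUS suffix.
So /ɣ/ is underlying, and a rule of word-final hardening — voiced fricatives become stops word-finally — gives [g].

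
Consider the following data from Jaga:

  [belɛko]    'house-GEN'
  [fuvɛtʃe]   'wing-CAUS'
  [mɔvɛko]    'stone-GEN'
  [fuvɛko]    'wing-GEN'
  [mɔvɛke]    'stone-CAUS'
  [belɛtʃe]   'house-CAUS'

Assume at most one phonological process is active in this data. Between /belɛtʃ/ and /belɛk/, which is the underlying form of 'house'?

/belɛtʃ/

The stem for 'house' ends in [tʃ] in [belɛtʃe] but [k] in [belɛko].
The stem 'stone' ([mɔvɛke], [mɔvɛko]) shows [k] unchanged in both environments, so [k] cannot be basic with [tʃ] derived before the CAUS suffix.
The alternation reflects depalatalization: palato-alveolar /tʃ/ becomes [k] when no front vowel follows. /tʃ/ is underlying.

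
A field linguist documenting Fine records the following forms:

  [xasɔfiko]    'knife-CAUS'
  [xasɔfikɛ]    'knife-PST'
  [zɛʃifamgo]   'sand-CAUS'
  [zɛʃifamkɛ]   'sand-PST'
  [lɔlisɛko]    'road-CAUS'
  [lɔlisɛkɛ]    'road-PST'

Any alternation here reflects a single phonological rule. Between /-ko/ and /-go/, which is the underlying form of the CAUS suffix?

The CAUS morpheme has two allomorphs, [-go] and [-ko].
By contrast the PST suffix keeps its initial [k] throughout — that segment must be underlying.
So the underlying form is /-go/, and voiced stops become voiceless after a vowel.

/-go/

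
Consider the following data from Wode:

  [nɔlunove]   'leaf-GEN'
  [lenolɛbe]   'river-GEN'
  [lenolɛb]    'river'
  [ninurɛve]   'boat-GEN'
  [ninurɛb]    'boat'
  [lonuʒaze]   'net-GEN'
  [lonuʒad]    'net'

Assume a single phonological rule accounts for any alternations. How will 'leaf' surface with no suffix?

In [ninurɛve] and [ninurɛb] the final segment of 'boat' alternates: [v] ~ [b].
The stem 'river' ([lenolɛbe], [lenolɛb]) shows [b] unchanged in both environments, so [b] cannot be basic with [v] derived before the GEN suffix.
The alternation reflects word-final hardening: voiced fricatives become stops word-finally. /v/ is underlying.
From [nɔlunove] the stem 'leaf' is /nɔlunov/; word-finally this yields [nɔlunob].

[nɔlunob]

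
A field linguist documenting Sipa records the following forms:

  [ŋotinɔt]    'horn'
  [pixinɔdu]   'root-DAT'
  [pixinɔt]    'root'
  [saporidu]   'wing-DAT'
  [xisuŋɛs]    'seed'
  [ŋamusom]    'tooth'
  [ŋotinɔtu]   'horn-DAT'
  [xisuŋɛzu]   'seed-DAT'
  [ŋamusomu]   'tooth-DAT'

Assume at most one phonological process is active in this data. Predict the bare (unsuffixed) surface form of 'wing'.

The root 'root' surfaces as [pixinɔdu] and [pixinɔt], with a stem-final [d] ~ [t] alternation.
Compare 'horn', with invariant [t] in [ŋotinɔtu] and [ŋotinɔt]: an analysis with underlying /t/ and a rule producing [d] before the DAT suffix would wrongly predict alternation here too.
So /d/ is underlying, and a rule of word-final obstruent devoicing — voiced obstruents become voiceless word-finally — gives [t].
From [saporidu] the stem 'wing' is /saporid/; word-finally this yields [saporit].

[saporit]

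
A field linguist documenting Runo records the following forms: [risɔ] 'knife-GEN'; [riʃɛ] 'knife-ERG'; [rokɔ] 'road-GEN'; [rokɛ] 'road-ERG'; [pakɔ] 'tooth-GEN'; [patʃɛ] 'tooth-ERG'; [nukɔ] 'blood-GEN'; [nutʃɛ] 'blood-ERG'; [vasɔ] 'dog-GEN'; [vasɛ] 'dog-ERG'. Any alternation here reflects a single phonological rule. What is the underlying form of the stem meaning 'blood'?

The stem for 'blood' ends in [k] in [nukɔ] but [tʃ] in [nutʃɛ].
If /k/ were underlying and a rule turned it into [tʃ] before the ERG suffix, 'road' would also alternate; but it has [k] in both [rokɔ] and [rokɛ].
So /tʃ/ is underlying, and a rule of depalatalization — palato-alveolar /tʃ/ and /ʃ/ become [k] and [s] when no front vowel follows — gives [k].
The underlying form of 'blood' is therefore /nutʃ/.

/nutʃ/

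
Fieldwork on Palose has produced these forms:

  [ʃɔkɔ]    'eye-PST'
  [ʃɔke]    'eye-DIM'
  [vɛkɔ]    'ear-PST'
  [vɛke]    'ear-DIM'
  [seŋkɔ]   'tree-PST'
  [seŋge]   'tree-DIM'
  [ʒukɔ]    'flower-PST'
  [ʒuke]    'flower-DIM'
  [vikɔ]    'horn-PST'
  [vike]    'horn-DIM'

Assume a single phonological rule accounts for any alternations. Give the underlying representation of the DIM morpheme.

The DIM suffix surfaces as [-ge] and [-ke], depending on the final segment of the stem.
The PST suffix, which begins with [k], is invariant after every stem; so [k] is not altered by any rule here.
The DIM suffix is therefore /-ge/ underlyingly, with post-vocalic devoicing: voiced stops become voiceless after a vowel.

/-ge/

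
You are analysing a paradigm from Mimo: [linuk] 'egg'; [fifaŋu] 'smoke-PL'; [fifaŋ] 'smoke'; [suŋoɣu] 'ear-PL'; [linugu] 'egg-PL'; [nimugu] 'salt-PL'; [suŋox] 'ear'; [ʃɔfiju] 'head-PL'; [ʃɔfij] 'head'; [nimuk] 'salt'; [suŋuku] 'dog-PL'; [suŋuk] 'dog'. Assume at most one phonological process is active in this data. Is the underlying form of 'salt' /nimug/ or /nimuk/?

/nimug/

The root 'salt' surfaces as [nimuk] and [nimugu], with a stem-final [k] ~ [g] alternation.
If /k/ were underlying and a rule turned it into [g] before the PL suffix, 'dog' would also alternate; but it has [k] in both [suŋuk] and [suŋuku].
So /g/ is underlying, and a rule of word-final obstruent devoicing — voiced obstruents become voiceless word-finally — gives [k].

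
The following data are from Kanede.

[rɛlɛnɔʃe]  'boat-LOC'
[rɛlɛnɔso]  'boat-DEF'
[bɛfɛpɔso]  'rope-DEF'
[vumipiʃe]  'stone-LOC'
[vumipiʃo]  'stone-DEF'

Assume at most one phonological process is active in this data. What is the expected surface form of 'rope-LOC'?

The stem for 'boat' ends in [ʃ] in [rɛlɛnɔʃe] but [s] in [rɛlɛnɔso].
Compare 'stone', with invariant [ʃ] in [vumipiʃe] and [vumipiʃo]: an analysis with underlying /ʃ/ and a rule producing [s] before the DEF suffix would wrongly predict alternation here too.
The underlying segment must be /s/; /s/ becomes palato-alveolar [ʃ] before a front vowel, yielding [ʃ] there.
The one attested form of 'rope', [bɛfɛpɔso], shows underlying /bɛfɛpɔs/. Applying the same rule before a front vowel gives [bɛfɛpɔʃe].

[bɛfɛpɔʃe]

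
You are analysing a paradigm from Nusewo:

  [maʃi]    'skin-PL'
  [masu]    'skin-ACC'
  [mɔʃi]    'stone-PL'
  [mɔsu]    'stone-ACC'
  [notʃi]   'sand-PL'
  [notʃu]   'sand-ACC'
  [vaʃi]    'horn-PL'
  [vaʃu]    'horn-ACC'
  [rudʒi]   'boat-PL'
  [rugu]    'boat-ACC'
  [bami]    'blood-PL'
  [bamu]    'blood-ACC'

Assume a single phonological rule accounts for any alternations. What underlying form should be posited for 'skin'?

The stem for 'skin' ends in [ʃ] in [maʃi] but [s] in [masu].
The stem 'horn' ([vaʃi], [vaʃu]) shows [ʃ] unchanged in both environments, so [ʃ] cannot be basic with [s] derived before the ACC suffix.
So /s/ is underlying, and a rule of palatalization before a front vowel — /g/ and /s/ become palato-alveolar [dʒ] and [ʃ] before a front vowel — gives [ʃ].

/mas/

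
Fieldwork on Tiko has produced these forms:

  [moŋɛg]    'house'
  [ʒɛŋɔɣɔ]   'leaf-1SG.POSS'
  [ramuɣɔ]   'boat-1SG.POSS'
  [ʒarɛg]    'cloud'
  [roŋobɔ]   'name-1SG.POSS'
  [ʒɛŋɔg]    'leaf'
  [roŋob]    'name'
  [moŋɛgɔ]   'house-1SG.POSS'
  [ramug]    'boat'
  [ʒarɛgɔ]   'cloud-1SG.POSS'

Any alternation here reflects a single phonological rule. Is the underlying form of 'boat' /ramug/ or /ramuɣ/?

/ramuɣ/

In [ramuɣɔ] and [ramug] the final segment of 'boat' alternates: [ɣ] ~ [g].
But 'cloud' keeps [g] in both environments ([ʒarɛgɔ], [ʒarɛg]), so there is no rule changing /g/ to [ɣ] before the 1SG.POSS suffix.
Therefore /ɣ/ is basic and [g] is derived by word-final hardening (voiced fricatives become stops word-finally).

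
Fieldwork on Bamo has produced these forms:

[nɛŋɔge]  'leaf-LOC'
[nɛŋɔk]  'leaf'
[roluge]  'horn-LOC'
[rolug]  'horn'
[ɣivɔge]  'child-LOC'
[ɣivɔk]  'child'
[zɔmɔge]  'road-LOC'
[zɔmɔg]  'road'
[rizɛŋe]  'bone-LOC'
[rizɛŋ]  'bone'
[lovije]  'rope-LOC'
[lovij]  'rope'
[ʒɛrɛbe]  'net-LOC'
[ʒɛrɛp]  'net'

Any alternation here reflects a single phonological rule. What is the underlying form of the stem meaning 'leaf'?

The stem for 'leaf' ends in [g] in [nɛŋɔge] but [k] in [nɛŋɔk].
If /g/ were underlying and a rule turned it into [k] in isolation, 'road' would also alternate; but it has [g] in both [zɔmɔge] and [zɔmɔg].
The underlying segment must be /k/; voiceless stops become voiced between vowels, yielding [g] there.
Hence 'leaf' is /nɛŋɔk/ underlyingly.

/nɛŋɔk/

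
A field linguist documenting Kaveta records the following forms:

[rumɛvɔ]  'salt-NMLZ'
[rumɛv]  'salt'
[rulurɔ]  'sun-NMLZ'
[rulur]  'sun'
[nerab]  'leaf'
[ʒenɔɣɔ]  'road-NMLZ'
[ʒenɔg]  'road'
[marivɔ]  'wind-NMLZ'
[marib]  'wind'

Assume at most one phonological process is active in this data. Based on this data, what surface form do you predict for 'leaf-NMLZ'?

[neravɔ]

In [marivɔ] and [marib] the final segment of 'wind' alternates: [v] ~ [b].
The stem 'salt' ([rumɛvɔ], [rumɛv]) shows [v] unchanged in both environments, so [v] cannot be basic with [b] derived in isolation.
The alternation reflects intervocalic spirantization: voiced stops become fricatives between vowels. /b/ is underlying.
The one attested form of 'leaf', [nerab], shows underlying /nerab/. Applying the same rule between vowels gives [neravɔ].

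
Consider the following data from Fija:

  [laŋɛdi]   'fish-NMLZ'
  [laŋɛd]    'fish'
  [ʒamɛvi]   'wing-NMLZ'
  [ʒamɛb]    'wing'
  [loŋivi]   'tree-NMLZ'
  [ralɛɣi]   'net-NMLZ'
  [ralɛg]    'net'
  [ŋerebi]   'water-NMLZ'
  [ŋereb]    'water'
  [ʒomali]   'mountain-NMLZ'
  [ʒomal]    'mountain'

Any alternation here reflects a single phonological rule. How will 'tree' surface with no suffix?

[loŋib]

'wing' shows [v] ~ [b] at the end of the stem ([ʒamɛvi] vs [ʒamɛb]).
But 'water' keeps [b] in both environments ([ŋerebi], [ŋereb]), so there is no rule changing /b/ to [v] before the NMLZ suffix.
So /v/ is underlying, and a rule of word-final hardening — voiced fricatives become stops word-finally — gives [b].
From [loŋivi] the stem 'tree' is /loŋiv/; word-finally this yields [loŋib].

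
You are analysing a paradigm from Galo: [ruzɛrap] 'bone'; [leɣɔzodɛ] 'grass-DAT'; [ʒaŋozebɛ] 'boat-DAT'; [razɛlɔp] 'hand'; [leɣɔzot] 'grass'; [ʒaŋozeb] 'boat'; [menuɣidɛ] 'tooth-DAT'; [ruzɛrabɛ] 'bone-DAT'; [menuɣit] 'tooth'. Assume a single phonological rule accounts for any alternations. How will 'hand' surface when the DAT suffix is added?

The root 'bone' surfaces as [ruzɛrabɛ] and [ruzɛrap], with a stem-final [b] ~ [p] alternation.
The stem 'boat' ([ʒaŋozebɛ], [ʒaŋozeb]) shows [b] unchanged in both environments, so [b] cannot be basic with [p] derived in isolation.
The alternation reflects intervocalic voicing: voiceless stops become voiced between vowels. /p/ is underlying.
From [razɛlɔp] the stem 'hand' is /razɛlɔp/; between vowels this yields [razɛlɔbɛ].

[razɛlɔbɛ]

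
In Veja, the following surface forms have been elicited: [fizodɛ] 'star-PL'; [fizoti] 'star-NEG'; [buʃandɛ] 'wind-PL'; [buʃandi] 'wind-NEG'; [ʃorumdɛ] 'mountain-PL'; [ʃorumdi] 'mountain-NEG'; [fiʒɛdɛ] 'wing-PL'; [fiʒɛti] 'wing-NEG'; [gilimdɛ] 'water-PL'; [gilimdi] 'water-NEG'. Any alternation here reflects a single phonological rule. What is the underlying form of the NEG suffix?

/-ti/

The NEG suffix surfaces as [-di] and [-ti], depending on the final segment of the stem.
By contrast the PL suffix keeps its initial [d] throughout — that segment must be underlying.
The NEG suffix is therefore /-ti/ underlyingly, with post-nasal voicing: voiceless stops become voiced after a nasal.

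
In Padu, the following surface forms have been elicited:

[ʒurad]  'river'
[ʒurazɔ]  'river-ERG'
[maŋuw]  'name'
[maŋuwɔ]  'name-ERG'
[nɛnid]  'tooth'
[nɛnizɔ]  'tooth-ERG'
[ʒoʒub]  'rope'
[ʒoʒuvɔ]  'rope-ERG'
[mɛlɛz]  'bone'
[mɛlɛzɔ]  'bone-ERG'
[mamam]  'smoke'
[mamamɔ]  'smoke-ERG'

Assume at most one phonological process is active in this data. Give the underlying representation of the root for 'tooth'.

In [nɛnid] and [nɛnizɔ] the final segment of 'tooth' alternates: [d] ~ [z].
The stem 'bone' ([mɛlɛz], [mɛlɛzɔ]) shows [z] unchanged in both environments, so [z] cannot be basic with [d] derived in isolation.
Therefore /d/ is basic and [z] is derived by intervocalic spirantization (voiced stops become fricatives between vowels).

/nɛnid/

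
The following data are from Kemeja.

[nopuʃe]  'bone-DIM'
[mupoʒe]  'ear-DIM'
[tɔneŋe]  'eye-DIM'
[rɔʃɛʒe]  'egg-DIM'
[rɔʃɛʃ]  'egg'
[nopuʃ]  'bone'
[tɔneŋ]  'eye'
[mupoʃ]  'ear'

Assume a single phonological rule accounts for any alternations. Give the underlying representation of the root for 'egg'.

/rɔʃɛʒ/

The root 'egg' surfaces as [rɔʃɛʃ] and [rɔʃɛʒe], with a stem-final [ʃ] ~ [ʒ] alternation.
The stem 'bone' ([nopuʃ], [nopuʃe]) shows [ʃ] unchanged in both environments, so [ʃ] cannot be basic with [ʒ] derived before the DIM suffix.
Therefore /ʒ/ is basic and [ʃ] is derived by word-final obstruent devoicing (voiced obstruents become voiceless word-finally).
Hence 'egg' is /rɔʃɛʒ/ underlyingly.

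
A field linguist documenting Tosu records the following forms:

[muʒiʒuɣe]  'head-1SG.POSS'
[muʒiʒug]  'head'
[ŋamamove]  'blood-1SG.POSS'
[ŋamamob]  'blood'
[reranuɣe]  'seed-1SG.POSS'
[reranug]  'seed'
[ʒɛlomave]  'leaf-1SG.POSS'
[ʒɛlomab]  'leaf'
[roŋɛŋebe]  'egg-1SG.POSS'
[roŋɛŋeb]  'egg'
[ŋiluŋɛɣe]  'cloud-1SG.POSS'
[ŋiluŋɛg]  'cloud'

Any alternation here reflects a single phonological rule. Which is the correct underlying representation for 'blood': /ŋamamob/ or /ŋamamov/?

/ŋamamov/

The stem for 'blood' ends in [v] in [ŋamamove] but [b] in [ŋamamob].
But 'egg' keeps [b] in both environments ([roŋɛŋebe], [roŋɛŋeb]), so there is no rule changing /b/ to [v] before the 1SG.POSS suffix.
So /v/ is underlying, and a rule of word-final hardening — voiced fricatives become stops word-finally — gives [b].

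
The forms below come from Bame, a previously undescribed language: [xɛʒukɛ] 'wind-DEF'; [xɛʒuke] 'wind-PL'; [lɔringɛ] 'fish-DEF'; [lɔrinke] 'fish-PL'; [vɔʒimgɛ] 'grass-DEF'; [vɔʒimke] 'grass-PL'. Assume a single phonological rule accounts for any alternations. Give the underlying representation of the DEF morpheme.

/-gɛ/

The DEF morpheme has two allomorphs, [-gɛ] and [-kɛ].
By contrast the PL suffix keeps its initial [k] throughout — that segment must be underlying.
The DEF suffix is therefore /-gɛ/ underlyingly, with post-vocalic devoicing: voiced stops become voiceless after a vowel.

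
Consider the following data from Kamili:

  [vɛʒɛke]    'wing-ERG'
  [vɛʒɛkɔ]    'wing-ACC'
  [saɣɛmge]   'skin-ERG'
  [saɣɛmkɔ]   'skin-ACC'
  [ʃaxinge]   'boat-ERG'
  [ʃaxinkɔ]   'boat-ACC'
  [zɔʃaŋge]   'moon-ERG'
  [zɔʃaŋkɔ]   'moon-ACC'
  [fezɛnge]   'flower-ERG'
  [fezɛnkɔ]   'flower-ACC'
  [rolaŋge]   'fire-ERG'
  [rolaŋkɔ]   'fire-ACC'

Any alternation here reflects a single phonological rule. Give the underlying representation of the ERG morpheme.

/-ge/

The ERG morpheme has two allomorphs, [-ge] and [-ke].
By contrast the ACC suffix keeps its initial [k] throughout — that segment must be underlying.
The ERG suffix is therefore /-ge/ underlyingly, with post-vocalic devoicing: voiced stops become voiceless after a vowel.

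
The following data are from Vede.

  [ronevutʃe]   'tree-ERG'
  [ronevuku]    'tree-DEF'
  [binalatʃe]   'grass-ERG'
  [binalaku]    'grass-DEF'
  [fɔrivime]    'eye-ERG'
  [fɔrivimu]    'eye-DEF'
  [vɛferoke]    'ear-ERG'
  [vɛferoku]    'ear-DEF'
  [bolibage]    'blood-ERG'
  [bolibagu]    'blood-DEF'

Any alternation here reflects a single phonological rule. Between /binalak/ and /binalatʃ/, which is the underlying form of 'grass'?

'grass' shows [tʃ] ~ [k] at the end of the stem ([binalatʃe] vs [binalaku]).
Compare 'ear', with invariant [k] in [vɛferoke] and [vɛferoku]: an analysis with underlying /k/ and a rule producing [tʃ] before the ERG suffix would wrongly predict alternation here too.
So /tʃ/ is underlying, and a rule of depalatalization — palato-alveolar /tʃ/ becomes [k] when no front vowel follows — gives [k].

/binalatʃ/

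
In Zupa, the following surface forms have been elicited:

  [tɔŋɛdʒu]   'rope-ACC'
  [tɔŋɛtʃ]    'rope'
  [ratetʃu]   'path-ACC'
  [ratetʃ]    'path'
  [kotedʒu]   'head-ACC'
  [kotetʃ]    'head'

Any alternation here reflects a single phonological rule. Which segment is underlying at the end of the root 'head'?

/dʒ/

The root 'head' surfaces as [kotedʒu] and [kotetʃ], with a stem-final [dʒ] ~ [tʃ] alternation.
The stem 'path' ([ratetʃu], [ratetʃ]) shows [tʃ] unchanged in both environments, so [tʃ] cannot be basic with [dʒ] derived before the ACC suffix.
The underlying segment must be /dʒ/; voiced obstruents become voiceless word-finally, yielding [tʃ] there.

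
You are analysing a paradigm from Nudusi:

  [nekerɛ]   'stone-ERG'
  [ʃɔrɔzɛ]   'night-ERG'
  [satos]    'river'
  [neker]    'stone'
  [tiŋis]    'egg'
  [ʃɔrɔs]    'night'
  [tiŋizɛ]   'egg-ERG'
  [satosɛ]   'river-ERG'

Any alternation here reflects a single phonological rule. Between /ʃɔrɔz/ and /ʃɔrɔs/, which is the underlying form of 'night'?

The stem for 'night' ends in [s] in [ʃɔrɔs] but [z] in [ʃɔrɔzɛ].
If /s/ were underlying and a rule turned it into [z] before the ERG suffix, 'river' would also alternate; but it has [s] in both [satos] and [satosɛ].
So /z/ is underlying, and a rule of word-final obstruent devoicing — voiced obstruents become voiceless word-finally — gives [s].

/ʃɔrɔz/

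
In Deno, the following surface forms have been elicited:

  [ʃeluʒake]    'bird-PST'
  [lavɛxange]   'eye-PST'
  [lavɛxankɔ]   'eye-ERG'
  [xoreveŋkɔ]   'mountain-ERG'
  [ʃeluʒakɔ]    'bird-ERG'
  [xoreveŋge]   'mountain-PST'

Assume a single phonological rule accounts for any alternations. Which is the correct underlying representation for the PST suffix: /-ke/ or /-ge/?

/-ge/

The PST morpheme has two allomorphs, [-ge] and [-ke].
By contrast the ERG suffix keeps its initial [k] throughout — that segment must be underlying.
So the underlying form is /-ge/, and voiced stops become voiceless after a vowel.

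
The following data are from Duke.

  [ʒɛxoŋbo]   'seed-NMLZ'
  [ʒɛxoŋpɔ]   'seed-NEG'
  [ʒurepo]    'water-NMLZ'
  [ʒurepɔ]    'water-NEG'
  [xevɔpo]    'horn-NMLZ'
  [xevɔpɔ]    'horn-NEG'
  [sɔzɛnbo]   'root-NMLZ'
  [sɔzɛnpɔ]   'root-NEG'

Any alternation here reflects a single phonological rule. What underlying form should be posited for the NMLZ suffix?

The NMLZ morpheme has two allomorphs, [-bo] and [-po].
By contrast the NEG suffix keeps its initial [p] throughout — that segment must be underlying.
So the underlying form is /-bo/, and voiced stops become voiceless after a vowel.

/-bo/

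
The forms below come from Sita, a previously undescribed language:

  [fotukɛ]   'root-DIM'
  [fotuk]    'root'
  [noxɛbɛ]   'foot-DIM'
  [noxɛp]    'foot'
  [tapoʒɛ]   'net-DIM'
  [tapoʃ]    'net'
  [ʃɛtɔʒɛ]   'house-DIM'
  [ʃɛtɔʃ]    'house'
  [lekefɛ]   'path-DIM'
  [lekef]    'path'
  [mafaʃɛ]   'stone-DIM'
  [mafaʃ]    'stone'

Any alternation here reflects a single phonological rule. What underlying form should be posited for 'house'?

/ʃɛtɔʒ/

The stem for 'house' ends in [ʒ] in [ʃɛtɔʒɛ] but [ʃ] in [ʃɛtɔʃ].
If /ʃ/ were underlying and a rule turned it into [ʒ] before the DIM suffix, 'stone' would also alternate; but it has [ʃ] in both [mafaʃɛ] and [mafaʃ].
The alternation reflects word-final obstruent devoicing: voiced obstruents become voiceless word-finally. /ʒ/ is underlying.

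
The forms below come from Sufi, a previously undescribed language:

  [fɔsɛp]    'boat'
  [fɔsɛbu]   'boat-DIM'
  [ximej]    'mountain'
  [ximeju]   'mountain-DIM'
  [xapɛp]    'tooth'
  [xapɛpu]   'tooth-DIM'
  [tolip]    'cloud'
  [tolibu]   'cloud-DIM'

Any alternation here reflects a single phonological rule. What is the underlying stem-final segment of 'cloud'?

/b/

The root 'cloud' surfaces as [tolip] and [tolibu], with a stem-final [p] ~ [b] alternation.
If /p/ were underlying and a rule turned it into [b] before the DIM suffix, 'tooth' would also alternate; but it has [p] in both [xapɛp] and [xapɛpu].
The alternation reflects word-final obstruent devoicing: voiced obstruents become voiceless word-finally. /b/ is underlying.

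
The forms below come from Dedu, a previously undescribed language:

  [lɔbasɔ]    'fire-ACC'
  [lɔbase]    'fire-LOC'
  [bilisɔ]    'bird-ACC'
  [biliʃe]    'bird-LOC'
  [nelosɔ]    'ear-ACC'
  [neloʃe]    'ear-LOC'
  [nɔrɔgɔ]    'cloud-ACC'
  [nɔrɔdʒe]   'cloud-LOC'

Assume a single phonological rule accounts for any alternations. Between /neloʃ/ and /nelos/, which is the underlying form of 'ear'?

/neloʃ/

The stem for 'ear' ends in [s] in [nelosɔ] but [ʃ] in [neloʃe].
Compare 'fire', with invariant [s] in [lɔbasɔ] and [lɔbase]: an analysis with underlying /s/ and a rule producing [ʃ] before the LOC suffix would wrongly predict alternation here too.
Therefore /ʃ/ is basic and [s] is derived by depalatalization (palato-alveolar /dʒ/ and /ʃ/ become [g] and [s] when no front vowel follows).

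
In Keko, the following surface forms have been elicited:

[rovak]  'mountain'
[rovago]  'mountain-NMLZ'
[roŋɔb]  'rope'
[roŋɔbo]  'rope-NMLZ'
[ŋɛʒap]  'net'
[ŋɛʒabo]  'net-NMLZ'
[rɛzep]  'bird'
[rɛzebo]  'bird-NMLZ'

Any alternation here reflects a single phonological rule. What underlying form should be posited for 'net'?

The root 'net' surfaces as [ŋɛʒap] and [ŋɛʒabo], with a stem-final [p] ~ [b] alternation.
If /b/ were underlying and a rule turned it into [p] in isolation, 'rope' would also alternate; but it has [b] in both [roŋɔb] and [roŋɔbo].
So /p/ is underlying, and a rule of intervocalic voicing — voiceless stops become voiced between vowels — gives [b].

/ŋɛʒap/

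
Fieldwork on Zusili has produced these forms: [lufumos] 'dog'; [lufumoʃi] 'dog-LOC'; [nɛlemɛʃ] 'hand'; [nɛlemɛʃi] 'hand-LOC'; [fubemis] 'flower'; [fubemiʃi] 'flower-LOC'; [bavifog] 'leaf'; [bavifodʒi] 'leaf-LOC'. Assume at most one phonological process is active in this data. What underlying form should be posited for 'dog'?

/lufumos/

The stem for 'dog' ends in [s] in [lufumos] but [ʃ] in [lufumoʃi].
If /ʃ/ were underlying and a rule turned it into [s] in isolation, 'hand' would also alternate; but it has [ʃ] in both [nɛlemɛʃ] and [nɛlemɛʃi].
The alternation reflects palatalization before a front vowel: /g/ and /s/ become palato-alveolar [dʒ] and [ʃ] before a front vowel. /s/ is underlying.
Hence 'dog' is /lufumos/ underlyingly.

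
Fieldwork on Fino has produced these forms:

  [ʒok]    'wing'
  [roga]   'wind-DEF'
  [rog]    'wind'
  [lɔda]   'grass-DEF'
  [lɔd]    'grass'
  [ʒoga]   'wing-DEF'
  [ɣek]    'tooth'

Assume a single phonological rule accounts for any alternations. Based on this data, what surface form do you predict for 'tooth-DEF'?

[ɣega]

The root 'wing' surfaces as [ʒok] and [ʒoga], with a stem-final [k] ~ [g] alternation.
If /g/ were underlying and a rule turned it into [k] in isolation, 'wind' would also alternate; but it has [g] in both [rog] and [roga].
The alternation reflects intervocalic voicing: voiceless stops become voiced between vowels. /k/ is underlying.
From [ɣek] the stem 'tooth' is /ɣek/; between vowels this yields [ɣega].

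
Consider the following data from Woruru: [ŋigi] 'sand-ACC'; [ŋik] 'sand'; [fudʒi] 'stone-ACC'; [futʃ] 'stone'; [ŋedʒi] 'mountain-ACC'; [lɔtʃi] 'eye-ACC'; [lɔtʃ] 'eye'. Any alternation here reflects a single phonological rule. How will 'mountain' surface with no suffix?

[ŋetʃ]

The root 'stone' surfaces as [fudʒi] and [futʃ], with a stem-final [dʒ] ~ [tʃ] alternation.
But 'eye' keeps [tʃ] in both environments ([lɔtʃi], [lɔtʃ]), so there is no rule changing /tʃ/ to [dʒ] before the ACC suffix.
The underlying segment must be /dʒ/; voiced obstruents become voiceless word-finally, yielding [tʃ] there.
The one attested form of 'mountain', [ŋedʒi], shows underlying /ŋedʒ/. Applying the same rule word-finally gives [ŋetʃ].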